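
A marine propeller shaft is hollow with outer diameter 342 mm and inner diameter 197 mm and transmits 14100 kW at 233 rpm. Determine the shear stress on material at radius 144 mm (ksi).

10.1 ksi

ω = 2π·233/60 = 24.40 rad/s, so T = P/ω = 14100×10³ / 24.40 = 577900 N·m.
J = π(d_o⁴ − d_i⁴)/32 = π(0.342⁴ − 0.197⁴)/32 = 1.195×10^-3 m⁴.
Shear stress varies linearly with radius: τ = T·r/J = 577900 × 0.144 / 1.195×10^-3 = 6.962×10^7 Pa.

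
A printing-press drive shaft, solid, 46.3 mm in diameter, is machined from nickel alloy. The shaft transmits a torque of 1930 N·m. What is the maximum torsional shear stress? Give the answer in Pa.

J = πd⁴/32 = π(0.0463)⁴/32 = 4.512×10^-7 m⁴.
τ_max = T·r/J = 1930 × 0.0231 / 4.512×10^-7 = 9.903×10^7 Pa.

9.90e7 Pa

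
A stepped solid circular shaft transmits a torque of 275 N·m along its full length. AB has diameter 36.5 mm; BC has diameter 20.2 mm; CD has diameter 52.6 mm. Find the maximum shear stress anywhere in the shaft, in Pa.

Under the same torque, τ_max = 16T/(πd³) is largest where d is smallest — segment BC (d = 20.2 mm).
τ_max = 16·275.0/(π·(0.0202)³) = 1.699×10^8 Pa.

1.70e8 Pa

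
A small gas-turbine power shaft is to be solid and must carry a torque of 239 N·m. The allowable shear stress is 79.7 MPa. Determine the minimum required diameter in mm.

24.8 mm

For a solid shaft τ_max = 16T/(πd³), so d = (16T/(π τ_allow))^(1/3) = (16·239.0/(π·7.97×10^7))^(1/3) = 0.02481 m.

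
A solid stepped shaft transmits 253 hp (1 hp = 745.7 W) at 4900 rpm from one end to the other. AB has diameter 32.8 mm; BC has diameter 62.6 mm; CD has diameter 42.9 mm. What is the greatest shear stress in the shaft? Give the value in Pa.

5.31e7 Pa

ω = 2π·4900/60 = 513.1 rad/s, so T = P/ω = 253×745.7 / 513.1 = 367.7 N·m.
Under the same torque, τ_max = 16T/(πd³) is largest where d is smallest — segment AB (d = 32.8 mm).
τ_max = 16·367.7/(π·(0.0328)³) = 5.307×10^7 Pa.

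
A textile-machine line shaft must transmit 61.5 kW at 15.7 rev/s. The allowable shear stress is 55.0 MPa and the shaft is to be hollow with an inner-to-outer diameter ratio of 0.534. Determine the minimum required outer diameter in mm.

39.8 mm

ω = 2π·15.7 = 98.65 rad/s, so T = P/ω = 61.5×10³ / 98.65 = 623.4 N·m.
For a hollow shaft with d_i/d_o = 0.534: τ_max = 16T/(π d_o³ (1−k⁴)), so d_o = [16T/(π τ_allow (1−k⁴))]^(1/3) = [16·623.4/(π·5.50×10^7·0.9187)]^(1/3) = 0.03976 m.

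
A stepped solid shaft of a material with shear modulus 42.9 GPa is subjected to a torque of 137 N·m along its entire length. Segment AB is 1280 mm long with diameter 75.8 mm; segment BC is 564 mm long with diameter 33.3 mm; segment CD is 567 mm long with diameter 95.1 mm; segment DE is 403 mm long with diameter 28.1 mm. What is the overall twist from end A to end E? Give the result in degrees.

2.14°

J_AB = π(0.0758)⁴/32 = 3.24×10^-6 m⁴; J_BC = π(0.0333)⁴/32 = 1.21×10^-7 m⁴; J_CD = π(0.0951)⁴/32 = 8.03×10^-6 m⁴; J_DE = π(0.0281)⁴/32 = 6.12×10^-8 m⁴.
θ = (T/G)·Σ L_i/J_i = (137.0/42.9×10⁹)·(1.28/3.24×10^-6 + 0.564/1.21×10^-7 + 0.567/8.03×10^-6 + 0.403/6.12×10^-8) = 0.03743 rad.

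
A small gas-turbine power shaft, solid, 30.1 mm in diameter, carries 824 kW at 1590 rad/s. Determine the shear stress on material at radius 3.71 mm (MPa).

ω = 1590 rad/s, so T = P/ω = 824×10³ / 1590 = 518.2 N·m.
J = πd⁴/32 = π(0.0301)⁴/32 = 8.059×10^-8 m⁴.
Shear stress varies linearly with radius: τ = T·r/J = 518.2 × 0.00371 / 8.059×10^-8 = 2.386×10^7 Pa.

23.9 MPa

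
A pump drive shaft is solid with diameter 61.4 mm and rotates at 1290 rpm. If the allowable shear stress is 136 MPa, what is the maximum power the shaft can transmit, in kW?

835 kW

J = πd⁴/32 = π(0.0614)⁴/32 = 1.395×10^-6 m⁴.
T_max = τ_allow·J/r = 1.36×10^8 × 1.395×10^-6 / 0.0307 = 6181 N·m.
ω = 2π·1290/60 = 135.1 rad/s, so P_max = T_max·ω = 8.350×10^5 W.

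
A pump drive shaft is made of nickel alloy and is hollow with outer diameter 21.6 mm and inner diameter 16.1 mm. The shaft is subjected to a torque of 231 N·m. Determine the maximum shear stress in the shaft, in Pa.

1.69e8 Pa

J = π(d_o⁴ − d_i⁴)/32 = π(0.0216⁴ − 0.0161⁴)/32 = 1.477×10^-8 m⁴.
τ_max = T·r/J = 231.0 × 0.0108 / 1.477×10^-8 = 1.689×10^8 Pa.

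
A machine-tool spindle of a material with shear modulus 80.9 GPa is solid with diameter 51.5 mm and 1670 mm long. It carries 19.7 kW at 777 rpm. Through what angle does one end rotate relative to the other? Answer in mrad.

ω = 2π·777/60 = 81.37 rad/s, so T = P/ω = 19.7×10³ / 81.37 = 242.1 N·m.
J = πd⁴/32 = π(0.0515)⁴/32 = 6.906×10^-7 m⁴.
θ = T·L/(G·J) = 242.1 × 1.67 / (80.9×10⁹ × 6.906×10^-7) = 7.237×10^-3 rad.

7.24 mrad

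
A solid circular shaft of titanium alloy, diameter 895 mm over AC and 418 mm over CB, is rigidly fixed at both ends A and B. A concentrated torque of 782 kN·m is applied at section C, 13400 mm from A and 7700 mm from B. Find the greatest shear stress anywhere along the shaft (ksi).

0.744 ksi

Compatibility: T_A·a/J_AC = T_B·b/J_CB with T_A + T_B = T₀.
J_AC = 0.0630 m⁴, J_CB = 3.00×10^-3 m⁴, so T_A = T₀·(J_AC/a)/((J_AC/a)+(J_CB/b)) = 722200 N·m, T_B = 59800 N·m.
τ in each portion: τ_AC = 5.13×10^6 Pa, τ_CB = 4.17×10^6 Pa; maximum is in AC.
τ_max = T_AC·r/J = 722200·0.448/0.0630 = 5.131×10^6 Pa.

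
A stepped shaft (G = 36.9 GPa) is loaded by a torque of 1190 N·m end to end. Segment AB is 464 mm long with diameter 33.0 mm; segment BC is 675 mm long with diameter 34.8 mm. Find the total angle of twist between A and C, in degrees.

16.0°

J_AB = π(0.0330)⁴/32 = 1.16×10^-7 m⁴; J_BC = π(0.0348)⁴/32 = 1.44×10^-7 m⁴.
θ = (T/G)·Σ L_i/J_i = (1190/36.9×10⁹)·(0.464/1.16×10^-7 + 0.675/1.44×10^-7) = 0.2797 rad.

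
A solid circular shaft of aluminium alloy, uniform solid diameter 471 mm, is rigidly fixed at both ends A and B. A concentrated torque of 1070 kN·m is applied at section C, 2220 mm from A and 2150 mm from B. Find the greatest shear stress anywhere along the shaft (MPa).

With uniform GJ and both ends fixed, compatibility θ_AC = θ_CB gives T_A·a = T_B·b, together with T_A + T_B = T₀.
T_A = T₀·b/(a+b) = 1.070e6·2150/4370 = 526400 N·m; T_B = 543600 N·m.
τ in each portion: τ_AC = 2.57×10^7 Pa, τ_CB = 2.65×10^7 Pa; maximum is in CB.
τ_max = T_CB·r/J = 543600·0.235/4.83×10^-3 = 2.649×10^7 Pa.

26.5 MPa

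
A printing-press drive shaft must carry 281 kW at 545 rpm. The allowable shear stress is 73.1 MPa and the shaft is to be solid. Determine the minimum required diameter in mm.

70.0 mm

ω = 2π·545/60 = 57.07 rad/s, so T = P/ω = 281×10³ / 57.07 = 4924 N·m.
For a solid shaft τ_max = 16T/(πd³), so d = (16T/(π τ_allow))^(1/3) = (16·4924/(π·7.31×10^7))^(1/3) = 0.07000 m.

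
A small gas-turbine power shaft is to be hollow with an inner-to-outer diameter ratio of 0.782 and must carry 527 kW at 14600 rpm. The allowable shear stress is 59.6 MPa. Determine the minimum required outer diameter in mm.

36.1 mm

ω = 2π·14600/60 = 1529 rad/s, so T = P/ω = 527×10³ / 1529 = 344.7 N·m.
For a hollow shaft with d_i/d_o = 0.782: τ_max = 16T/(π d_o³ (1−k⁴)), so d_o = [16T/(π τ_allow (1−k⁴))]^(1/3) = [16·344.7/(π·5.96×10^7·0.6260)]^(1/3) = 0.03610 m.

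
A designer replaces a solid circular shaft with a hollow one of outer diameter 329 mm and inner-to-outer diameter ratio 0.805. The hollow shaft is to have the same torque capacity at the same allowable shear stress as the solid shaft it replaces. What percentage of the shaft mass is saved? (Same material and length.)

Equal τ_max and T ⇒ the solid shaft needs d_s³ = d_o³(1−k⁴), so d_s = 329·(1−0.805⁴)^(1/3) = 274.4 mm.
Area ratio A_h/A_s = d_o²(1−k²)/d_s² = (1−k²)/(1−k⁴)^(2/3) = 0.5061.
Mass saving = 1 − 0.5061 = 49.4 %.

49.4 %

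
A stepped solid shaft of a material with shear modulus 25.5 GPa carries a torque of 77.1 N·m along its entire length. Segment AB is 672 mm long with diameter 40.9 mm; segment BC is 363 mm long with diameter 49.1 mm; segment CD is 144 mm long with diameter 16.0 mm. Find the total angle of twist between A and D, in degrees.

J_AB = π(0.0409)⁴/32 = 2.75×10^-7 m⁴; J_BC = π(0.0491)⁴/32 = 5.71×10^-7 m⁴; J_CD = π(0.0160)⁴/32 = 6.43×10^-9 m⁴.
θ = (T/G)·Σ L_i/J_i = (77.10/25.5×10⁹)·(0.672/2.75×10^-7 + 0.363/5.71×10^-7 + 0.144/6.43×10^-9) = 0.07699 rad.

4.41°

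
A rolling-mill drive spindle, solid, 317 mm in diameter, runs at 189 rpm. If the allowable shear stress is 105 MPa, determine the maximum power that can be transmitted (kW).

13000 kW

J = πd⁴/32 = π(0.317)⁴/32 = 9.914×10^-4 m⁴.
T_max = τ_allow·J/r = 1.05×10^8 × 9.914×10^-4 / 0.159 = 656700 N·m.
ω = 2π·189/60 = 19.79 rad/s, so P_max = T_max·ω = 1.300×10^7 W.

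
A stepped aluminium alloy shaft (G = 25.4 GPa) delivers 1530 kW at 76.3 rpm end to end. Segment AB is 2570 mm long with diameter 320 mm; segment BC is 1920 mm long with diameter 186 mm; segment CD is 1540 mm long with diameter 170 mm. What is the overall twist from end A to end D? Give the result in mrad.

ω = 2π·76.3/60 = 7.990 rad/s, so T = P/ω = 1530×10³ / 7.990 = 191500 N·m.
J_AB = π(0.320)⁴/32 = 1.03×10^-3 m⁴; J_BC = π(0.186)⁴/32 = 1.18×10^-4 m⁴; J_CD = π(0.170)⁴/32 = 8.20×10^-5 m⁴.
θ = (T/G)·Σ L_i/J_i = (191500/25.4×10⁹)·(2.57/1.03×10^-3 + 1.92/1.18×10^-4 + 1.54/8.20×10^-5) = 0.2836 rad.

284 mrad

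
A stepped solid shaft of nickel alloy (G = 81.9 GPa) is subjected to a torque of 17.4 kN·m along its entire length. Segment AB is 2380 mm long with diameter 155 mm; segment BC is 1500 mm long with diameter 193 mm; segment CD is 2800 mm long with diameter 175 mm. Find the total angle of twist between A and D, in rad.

J_AB = π(0.155)⁴/32 = 5.67×10^-5 m⁴; J_BC = π(0.193)⁴/32 = 1.36×10^-4 m⁴; J_CD = π(0.175)⁴/32 = 9.21×10^-5 m⁴.
θ = (T/G)·Σ L_i/J_i = (17400/81.9×10⁹)·(2.38/5.67×10^-5 + 1.50/1.36×10^-4 + 2.80/9.21×10^-5) = 0.01772 rad.

0.0177 rad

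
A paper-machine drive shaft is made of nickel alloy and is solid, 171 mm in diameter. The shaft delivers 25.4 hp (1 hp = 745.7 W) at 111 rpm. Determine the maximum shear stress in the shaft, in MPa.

ω = 2π·111/60 = 11.62 rad/s, so T = P/ω = 25.4×745.7 / 11.62 = 1629 N·m.
J = πd⁴/32 = π(0.171)⁴/32 = 8.394×10^-5 m⁴.
τ_max = T·r/J = 1629 × 0.0855 / 8.394×10^-5 = 1.660×10^6 Pa.

1.66 MPa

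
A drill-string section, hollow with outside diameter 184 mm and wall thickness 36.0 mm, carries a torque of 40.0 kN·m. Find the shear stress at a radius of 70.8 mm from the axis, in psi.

J = π(d_o⁴ − d_i⁴)/32 = π(0.184⁴ − 0.112⁴)/32 = 9.708×10^-5 m⁴.
Shear stress varies linearly with radius: τ = T·r/J = 40000 × 0.0708 / 9.708×10^-5 = 2.917×10^7 Pa.

4230 psi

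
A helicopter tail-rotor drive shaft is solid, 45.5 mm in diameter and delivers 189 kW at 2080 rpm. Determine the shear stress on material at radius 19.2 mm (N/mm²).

ω = 2π·2080/60 = 217.8 rad/s, so T = P/ω = 189×10³ / 217.8 = 867.7 N·m.
J = πd⁴/32 = π(0.0455)⁴/32 = 4.208×10^-7 m⁴.
Shear stress varies linearly with radius: τ = T·r/J = 867.7 × 0.0192 / 4.208×10^-7 = 3.959×10^7 Pa.

39.6 N/mm²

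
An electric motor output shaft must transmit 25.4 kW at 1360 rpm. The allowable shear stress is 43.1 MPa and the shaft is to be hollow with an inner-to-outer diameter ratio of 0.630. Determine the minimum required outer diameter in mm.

ω = 2π·1360/60 = 142.4 rad/s, so T = P/ω = 25.4×10³ / 142.4 = 178.3 N·m.
For a hollow shaft with d_i/d_o = 0.630: τ_max = 16T/(π d_o³ (1−k⁴)), so d_o = [16T/(π τ_allow (1−k⁴))]^(1/3) = [16·178.3/(π·4.31×10^7·0.8425)]^(1/3) = 0.02925 m.

29.2 mm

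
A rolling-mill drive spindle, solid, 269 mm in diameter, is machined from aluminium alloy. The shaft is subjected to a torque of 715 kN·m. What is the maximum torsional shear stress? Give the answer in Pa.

J = πd⁴/32 = π(0.269)⁴/32 = 5.141×10^-4 m⁴.
τ_max = T·r/J = 715000 × 0.135 / 5.141×10^-4 = 1.871×10^8 Pa.

1.87e8 Pa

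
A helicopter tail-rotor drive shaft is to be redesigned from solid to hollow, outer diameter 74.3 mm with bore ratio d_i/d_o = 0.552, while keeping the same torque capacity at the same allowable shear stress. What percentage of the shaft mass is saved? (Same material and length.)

25.8 %

Equal τ_max and T ⇒ the solid shaft needs d_s³ = d_o³(1−k⁴), so d_s = 74.3·(1−0.552⁴)^(1/3) = 71.93 mm.
Area ratio A_h/A_s = d_o²(1−k²)/d_s² = (1−k²)/(1−k⁴)^(2/3) = 0.7420.
Mass saving = 1 − 0.7420 = 25.8 %.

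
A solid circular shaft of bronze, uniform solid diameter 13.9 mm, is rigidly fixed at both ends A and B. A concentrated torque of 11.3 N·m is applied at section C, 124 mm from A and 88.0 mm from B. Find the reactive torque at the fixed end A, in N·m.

With uniform GJ and both ends fixed, compatibility θ_AC = θ_CB gives T_A·a = T_B·b, together with T_A + T_B = T₀.
T_A = T₀·b/(a+b) = 11.30·88.0/212.0 = 4.691 N·m; T_B = 6.609 N·m.

4.69 N·m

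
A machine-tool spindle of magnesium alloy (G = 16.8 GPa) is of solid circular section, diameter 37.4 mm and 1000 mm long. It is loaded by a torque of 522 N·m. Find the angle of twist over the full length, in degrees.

J = πd⁴/32 = π(0.0374)⁴/32 = 1.921×10^-7 m⁴.
θ = T·L/(G·J) = 522.0 × 1.00 / (16.8×10⁹ × 1.921×10^-7) = 0.1618 rad.

9.27°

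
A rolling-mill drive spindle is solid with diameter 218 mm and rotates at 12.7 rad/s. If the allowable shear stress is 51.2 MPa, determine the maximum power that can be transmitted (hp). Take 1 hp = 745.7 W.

J = πd⁴/32 = π(0.218)⁴/32 = 2.217×10^-4 m⁴.
T_max = τ_allow·J/r = 5.12×10^7 × 2.217×10^-4 / 0.109 = 104200 N·m.
ω = 12.7 rad/s, so P_max = T_max·ω = 1.323×10^6 W.

1770 hp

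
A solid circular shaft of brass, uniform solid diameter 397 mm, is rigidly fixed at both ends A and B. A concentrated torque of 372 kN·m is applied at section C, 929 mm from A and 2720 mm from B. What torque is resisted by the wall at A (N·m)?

277000 N·m

With uniform GJ and both ends fixed, compatibility θ_AC = θ_CB gives T_A·a = T_B·b, together with T_A + T_B = T₀.
T_A = T₀·b/(a+b) = 372000·2720/3649 = 277300 N·m; T_B = 94710 N·m.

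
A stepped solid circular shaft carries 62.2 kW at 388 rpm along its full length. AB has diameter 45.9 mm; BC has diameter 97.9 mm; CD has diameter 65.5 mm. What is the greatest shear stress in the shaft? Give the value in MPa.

ω = 2π·388/60 = 40.63 rad/s, so T = P/ω = 62.2×10³ / 40.63 = 1531 N·m.
Under the same torque, τ_max = 16T/(πd³) is largest where d is smallest — segment AB (d = 45.9 mm).
τ_max = 16·1531/(π·(0.0459)³) = 8.062×10^7 Pa.

80.6 MPa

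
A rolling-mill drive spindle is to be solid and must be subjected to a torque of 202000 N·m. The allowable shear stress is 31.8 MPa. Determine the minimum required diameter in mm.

319 mm

For a solid shaft τ_max = 16T/(πd³), so d = (16T/(π τ_allow))^(1/3) = (16·202000/(π·3.18×10^7))^(1/3) = 0.3186 m.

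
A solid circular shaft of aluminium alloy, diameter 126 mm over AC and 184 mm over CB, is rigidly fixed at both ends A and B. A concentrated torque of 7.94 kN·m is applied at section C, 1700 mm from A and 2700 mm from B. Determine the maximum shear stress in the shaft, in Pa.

Compatibility: T_A·a/J_AC = T_B·b/J_CB with T_A + T_B = T₀.
J_AC = 2.47×10^-5 m⁴, J_CB = 1.13×10^-4 m⁴, so T_A = T₀·(J_AC/a)/((J_AC/a)+(J_CB/b)) = 2055 N·m, T_B = 5885 N·m.
τ in each portion: τ_AC = 5.23×10^6 Pa, τ_CB = 4.81×10^6 Pa; maximum is in AC.
τ_max = T_AC·r/J = 2055·0.0630/2.47×10^-5 = 5.233×10^6 Pa.

5.23e6 Pa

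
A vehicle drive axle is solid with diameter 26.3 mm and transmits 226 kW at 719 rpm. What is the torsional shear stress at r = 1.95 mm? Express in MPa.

125 MPa

ω = 2π·719/60 = 75.29 rad/s, so T = P/ω = 226×10³ / 75.29 = 3002 N·m.
J = πd⁴/32 = π(0.0263)⁴/32 = 4.697×10^-8 m⁴.
Shear stress varies linearly with radius: τ = T·r/J = 3002 × 0.00195 / 4.697×10^-8 = 1.246×10^8 Pa.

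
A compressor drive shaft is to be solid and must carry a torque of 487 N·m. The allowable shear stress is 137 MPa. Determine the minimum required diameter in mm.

For a solid shaft τ_max = 16T/(πd³), so d = (16T/(π τ_allow))^(1/3) = (16·487.0/(π·1.37×10^8))^(1/3) = 0.02626 m.

26.3 mm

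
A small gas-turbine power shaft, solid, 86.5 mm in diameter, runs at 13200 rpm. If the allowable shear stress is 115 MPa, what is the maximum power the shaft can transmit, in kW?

20200 kW

J = πd⁴/32 = π(0.0865)⁴/32 = 5.496×10^-6 m⁴.
T_max = τ_allow·J/r = 1.15×10^8 × 5.496×10^-6 / 0.0432 = 14610 N·m.
ω = 2π·13200/60 = 1382 rad/s, so P_max = T_max·ω = 2.020×10^7 W.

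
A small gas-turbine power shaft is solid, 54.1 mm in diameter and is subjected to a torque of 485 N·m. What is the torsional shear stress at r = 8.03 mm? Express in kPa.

4630 kPa

J = πd⁴/32 = π(0.0541)⁴/32 = 8.410×10^-7 m⁴.
Shear stress varies linearly with radius: τ = T·r/J = 485.0 × 0.00803 / 8.410×10^-7 = 4.631×10^6 Pa.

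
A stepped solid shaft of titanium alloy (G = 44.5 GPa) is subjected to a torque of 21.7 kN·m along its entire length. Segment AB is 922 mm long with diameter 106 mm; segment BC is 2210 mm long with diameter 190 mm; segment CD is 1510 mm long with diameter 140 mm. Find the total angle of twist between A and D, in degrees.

3.68°

J_AB = π(0.106)⁴/32 = 1.24×10^-5 m⁴; J_BC = π(0.190)⁴/32 = 1.28×10^-4 m⁴; J_CD = π(0.140)⁴/32 = 3.77×10^-5 m⁴.
θ = (T/G)·Σ L_i/J_i = (21700/44.5×10⁹)·(0.922/1.24×10^-5 + 2.21/1.28×10^-4 + 1.51/3.77×10^-5) = 0.06422 rad.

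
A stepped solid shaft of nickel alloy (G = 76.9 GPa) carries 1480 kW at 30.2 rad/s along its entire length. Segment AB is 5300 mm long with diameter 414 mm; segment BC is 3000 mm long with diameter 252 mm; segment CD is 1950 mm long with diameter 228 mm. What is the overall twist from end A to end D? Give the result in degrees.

0.612°

ω = 30.2 rad/s, so T = P/ω = 1480×10³ / 30.20 = 49010 N·m.
J_AB = π(0.414)⁴/32 = 2.88×10^-3 m⁴; J_BC = π(0.252)⁴/32 = 3.96×10^-4 m⁴; J_CD = π(0.228)⁴/32 = 2.65×10^-4 m⁴.
θ = (T/G)·Σ L_i/J_i = (49010/76.9×10⁹)·(5.30/2.88×10^-3 + 3.00/3.96×10^-4 + 1.95/2.65×10^-4) = 0.01068 rad.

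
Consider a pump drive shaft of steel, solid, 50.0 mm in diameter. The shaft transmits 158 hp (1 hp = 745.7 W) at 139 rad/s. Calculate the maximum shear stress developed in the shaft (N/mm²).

34.5 N/mm²

ω = 139 rad/s, so T = P/ω = 158×745.7 / 139.0 = 847.6 N·m.
J = πd⁴/32 = π(0.0500)⁴/32 = 6.136×10^-7 m⁴.
τ_max = T·r/J = 847.6 × 0.0250 / 6.136×10^-7 = 3.454×10^7 Pa.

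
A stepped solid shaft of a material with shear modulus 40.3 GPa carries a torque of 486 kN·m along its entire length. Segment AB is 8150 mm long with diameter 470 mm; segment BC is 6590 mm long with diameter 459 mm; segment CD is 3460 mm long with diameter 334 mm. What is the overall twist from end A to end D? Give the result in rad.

J_AB = π(0.470)⁴/32 = 4.79×10^-3 m⁴; J_BC = π(0.459)⁴/32 = 4.36×10^-3 m⁴; J_CD = π(0.334)⁴/32 = 1.22×10^-3 m⁴.
θ = (T/G)·Σ L_i/J_i = (486000/40.3×10⁹)·(8.15/4.79×10^-3 + 6.59/4.36×10^-3 + 3.46/1.22×10^-3) = 0.07291 rad.

0.0729 rad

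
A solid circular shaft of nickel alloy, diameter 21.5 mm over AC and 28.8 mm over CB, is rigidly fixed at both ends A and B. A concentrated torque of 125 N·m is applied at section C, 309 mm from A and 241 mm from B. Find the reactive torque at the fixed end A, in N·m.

24.4 N·m

Compatibility: T_A·a/J_AC = T_B·b/J_CB with T_A + T_B = T₀.
J_AC = 2.10×10^-8 m⁴, J_CB = 6.75×10^-8 m⁴, so T_A = T₀·(J_AC/a)/((J_AC/a)+(J_CB/b)) = 24.38 N·m, T_B = 100.6 N·m.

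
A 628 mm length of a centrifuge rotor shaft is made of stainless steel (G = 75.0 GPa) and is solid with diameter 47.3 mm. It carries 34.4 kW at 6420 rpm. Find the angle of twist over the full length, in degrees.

0.0500°

ω = 2π·6420/60 = 672.3 rad/s, so T = P/ω = 34.4×10³ / 672.3 = 51.17 N·m.
J = πd⁴/32 = π(0.0473)⁴/32 = 4.914×10^-7 m⁴.
θ = T·L/(G·J) = 51.17 × 0.628 / (75.0×10⁹ × 4.914×10^-7) = 8.719×10^-4 rad.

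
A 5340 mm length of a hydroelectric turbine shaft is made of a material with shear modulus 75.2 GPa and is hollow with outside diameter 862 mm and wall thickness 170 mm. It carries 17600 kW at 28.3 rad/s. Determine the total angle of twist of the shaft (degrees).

ω = 28.3 rad/s, so T = P/ω = 17600×10³ / 28.30 = 621900 N·m.
J = π(d_o⁴ − d_i⁴)/32 = π(0.862⁴ − 0.522⁴)/32 = 0.04691 m⁴.
θ = T·L/(G·J) = 621900 × 5.34 / (75.2×10⁹ × 0.04691) = 9.413×10^-4 rad.

0.0539°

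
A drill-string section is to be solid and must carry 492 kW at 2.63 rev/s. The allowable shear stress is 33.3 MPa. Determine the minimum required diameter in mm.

ω = 2π·2.63 = 16.52 rad/s, so T = P/ω = 492×10³ / 16.52 = 29770 N·m.
For a solid shaft τ_max = 16T/(πd³), so d = (16T/(π τ_allow))^(1/3) = (16·29770/(π·3.33×10^7))^(1/3) = 0.1657 m.

166 mm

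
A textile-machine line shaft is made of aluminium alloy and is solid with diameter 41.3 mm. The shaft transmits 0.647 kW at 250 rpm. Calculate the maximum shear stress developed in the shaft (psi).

ω = 2π·250/60 = 26.18 rad/s, so T = P/ω = 0.647×10³ / 26.18 = 24.71 N·m.
J = πd⁴/32 = π(0.0413)⁴/32 = 2.856×10^-7 m⁴.
τ_max = T·r/J = 24.71 × 0.0206 / 2.856×10^-7 = 1.787×10^6 Pa.

259 psi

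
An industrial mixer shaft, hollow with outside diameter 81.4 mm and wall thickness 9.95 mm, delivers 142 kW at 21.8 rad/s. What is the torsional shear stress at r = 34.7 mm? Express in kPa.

77800 kPa

ω = 21.8 rad/s, so T = P/ω = 142×10³ / 21.80 = 6514 N·m.
J = π(d_o⁴ − d_i⁴)/32 = π(0.0814⁴ − 0.0615⁴)/32 = 2.906×10^-6 m⁴.
Shear stress varies linearly with radius: τ = T·r/J = 6514 × 0.0347 / 2.906×10^-6 = 7.779×10^7 Pa.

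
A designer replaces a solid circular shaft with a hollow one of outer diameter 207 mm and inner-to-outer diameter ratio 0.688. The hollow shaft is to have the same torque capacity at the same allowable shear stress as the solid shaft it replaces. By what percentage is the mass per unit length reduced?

37.6 %

Equal τ_max and T ⇒ the solid shaft needs d_s³ = d_o³(1−k⁴), so d_s = 207·(1−0.688⁴)^(1/3) = 190.2 mm.
Area ratio A_h/A_s = d_o²(1−k²)/d_s² = (1−k²)/(1−k⁴)^(2/3) = 0.6237.
Mass saving = 1 − 0.6237 = 37.6 %.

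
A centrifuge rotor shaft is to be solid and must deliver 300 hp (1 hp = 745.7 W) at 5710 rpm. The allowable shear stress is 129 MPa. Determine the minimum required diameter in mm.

ω = 2π·5710/60 = 597.9 rad/s, so T = P/ω = 300×745.7 / 597.9 = 374.1 N·m.
For a solid shaft τ_max = 16T/(πd³), so d = (16T/(π τ_allow))^(1/3) = (16·374.1/(π·1.29×10^8))^(1/3) = 0.02454 m.

24.5 mm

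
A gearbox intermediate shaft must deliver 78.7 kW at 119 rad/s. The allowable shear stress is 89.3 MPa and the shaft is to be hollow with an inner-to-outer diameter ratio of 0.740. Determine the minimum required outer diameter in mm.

37.8 mm

ω = 119 rad/s, so T = P/ω = 78.7×10³ / 119.0 = 661.3 N·m.
For a hollow shaft with d_i/d_o = 0.740: τ_max = 16T/(π d_o³ (1−k⁴)), so d_o = [16T/(π τ_allow (1−k⁴))]^(1/3) = [16·661.3/(π·8.93×10^7·0.7001)]^(1/3) = 0.03777 m.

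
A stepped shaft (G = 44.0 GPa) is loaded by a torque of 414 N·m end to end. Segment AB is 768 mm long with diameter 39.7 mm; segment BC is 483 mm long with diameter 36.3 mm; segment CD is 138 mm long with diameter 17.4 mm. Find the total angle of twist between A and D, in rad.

J_AB = π(0.0397)⁴/32 = 2.44×10^-7 m⁴; J_BC = π(0.0363)⁴/32 = 1.70×10^-7 m⁴; J_CD = π(0.0174)⁴/32 = 9.00×10^-9 m⁴.
θ = (T/G)·Σ L_i/J_i = (414.0/44.0×10⁹)·(0.768/2.44×10^-7 + 0.483/1.70×10^-7 + 0.138/9.00×10^-9) = 0.2006 rad.

0.201 rad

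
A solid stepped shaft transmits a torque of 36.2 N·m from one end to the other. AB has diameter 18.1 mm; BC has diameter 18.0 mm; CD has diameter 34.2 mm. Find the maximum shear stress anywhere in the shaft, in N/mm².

31.6 N/mm²

Under the same torque, τ_max = 16T/(πd³) is largest where d is smallest — segment BC (d = 18.0 mm).
τ_max = 16·36.20/(π·(0.0180)³) = 3.161×10^7 Pa.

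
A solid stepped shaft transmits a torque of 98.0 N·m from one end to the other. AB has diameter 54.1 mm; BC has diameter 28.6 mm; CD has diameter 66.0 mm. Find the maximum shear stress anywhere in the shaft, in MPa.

Under the same torque, τ_max = 16T/(πd³) is largest where d is smallest — segment BC (d = 28.6 mm).
τ_max = 16·98.00/(π·(0.0286)³) = 2.134×10^7 Pa.

21.3 MPa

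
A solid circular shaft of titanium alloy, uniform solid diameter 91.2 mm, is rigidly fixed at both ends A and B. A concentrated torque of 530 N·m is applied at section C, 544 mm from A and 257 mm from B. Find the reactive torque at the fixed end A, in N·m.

With uniform GJ and both ends fixed, compatibility θ_AC = θ_CB gives T_A·a = T_B·b, together with T_A + T_B = T₀.
T_A = T₀·b/(a+b) = 530.0·257/801.0 = 170.0 N·m; T_B = 360.0 N·m.

170 N·m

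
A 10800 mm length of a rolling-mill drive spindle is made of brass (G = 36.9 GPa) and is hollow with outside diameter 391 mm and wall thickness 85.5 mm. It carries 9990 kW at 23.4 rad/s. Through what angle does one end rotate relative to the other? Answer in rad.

ω = 23.4 rad/s, so T = P/ω = 9990×10³ / 23.40 = 426900 N·m.
J = π(d_o⁴ − d_i⁴)/32 = π(0.391⁴ − 0.220⁴)/32 = 2.065×10^-3 m⁴.
θ = T·L/(G·J) = 426900 × 10.8 / (36.9×10⁹ × 2.065×10^-3) = 0.06052 rad.

0.0605 rad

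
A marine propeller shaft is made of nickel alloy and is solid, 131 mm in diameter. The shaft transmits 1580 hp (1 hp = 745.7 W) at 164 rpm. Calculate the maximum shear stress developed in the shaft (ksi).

ω = 2π·164/60 = 17.17 rad/s, so T = P/ω = 1580×745.7 / 17.17 = 68600 N·m.
J = πd⁴/32 = π(0.131)⁴/32 = 2.891×10^-5 m⁴.
τ_max = T·r/J = 68600 × 0.0655 / 2.891×10^-5 = 1.554×10^8 Pa.

22.5 ksi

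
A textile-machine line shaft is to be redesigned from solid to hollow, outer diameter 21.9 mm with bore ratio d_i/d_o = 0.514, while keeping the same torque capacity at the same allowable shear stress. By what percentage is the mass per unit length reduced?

Equal τ_max and T ⇒ the solid shaft needs d_s³ = d_o³(1−k⁴), so d_s = 21.9·(1−0.514⁴)^(1/3) = 21.38 mm.
Area ratio A_h/A_s = d_o²(1−k²)/d_s² = (1−k²)/(1−k⁴)^(2/3) = 0.7722.
Mass saving = 1 − 0.7722 = 22.8 %.

22.8 %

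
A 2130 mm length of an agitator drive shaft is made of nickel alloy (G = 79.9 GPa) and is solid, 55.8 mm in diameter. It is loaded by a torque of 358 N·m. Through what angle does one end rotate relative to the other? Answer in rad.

0.0100 rad

J = πd⁴/32 = π(0.0558)⁴/32 = 9.518×10^-7 m⁴.
θ = T·L/(G·J) = 358.0 × 2.13 / (79.9×10⁹ × 9.518×10^-7) = 0.01003 rad.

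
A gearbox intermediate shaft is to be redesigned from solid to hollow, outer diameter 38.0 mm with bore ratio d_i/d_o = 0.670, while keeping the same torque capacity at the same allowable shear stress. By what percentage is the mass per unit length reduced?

Equal τ_max and T ⇒ the solid shaft needs d_s³ = d_o³(1−k⁴), so d_s = 38.0·(1−0.670⁴)^(1/3) = 35.25 mm.
Area ratio A_h/A_s = d_o²(1−k²)/d_s² = (1−k²)/(1−k⁴)^(2/3) = 0.6403.
Mass saving = 1 − 0.6403 = 36.0 %.

36.0 %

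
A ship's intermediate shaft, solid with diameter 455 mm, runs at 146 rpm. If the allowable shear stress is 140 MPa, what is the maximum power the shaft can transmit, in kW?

39600 kW

J = πd⁴/32 = π(0.455)⁴/32 = 4.208×10^-3 m⁴.
T_max = τ_allow·J/r = 1.40×10^8 × 4.208×10^-3 / 0.228 = 2.589e6 N·m.
ω = 2π·146/60 = 15.29 rad/s, so P_max = T_max·ω = 3.959×10^7 W.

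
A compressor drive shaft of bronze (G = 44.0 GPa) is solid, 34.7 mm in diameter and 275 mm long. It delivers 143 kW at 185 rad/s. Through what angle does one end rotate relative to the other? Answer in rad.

0.0339 rad

ω = 185 rad/s, so T = P/ω = 143×10³ / 185.0 = 773.0 N·m.
J = πd⁴/32 = π(0.0347)⁴/32 = 1.423×10^-7 m⁴.
θ = T·L/(G·J) = 773.0 × 0.275 / (44.0×10⁹ × 1.423×10^-7) = 0.03394 rad.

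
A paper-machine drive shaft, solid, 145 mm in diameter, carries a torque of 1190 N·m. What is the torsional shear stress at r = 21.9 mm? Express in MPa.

J = πd⁴/32 = π(0.145)⁴/32 = 4.340×10^-5 m⁴.
Shear stress varies linearly with radius: τ = T·r/J = 1190 × 0.0219 / 4.340×10^-5 = 6.005×10^5 Pa.

0.601 MPa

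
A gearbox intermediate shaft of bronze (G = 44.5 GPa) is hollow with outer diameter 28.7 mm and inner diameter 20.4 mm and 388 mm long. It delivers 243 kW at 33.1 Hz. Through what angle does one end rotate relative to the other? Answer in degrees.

11.8°

ω = 2π·33.1 = 208.0 rad/s, so T = P/ω = 243×10³ / 208.0 = 1168 N·m.
J = π(d_o⁴ − d_i⁴)/32 = π(0.0287⁴ − 0.0204⁴)/32 = 4.961×10^-8 m⁴.
θ = T·L/(G·J) = 1168 × 0.388 / (44.5×10⁹ × 4.961×10^-8) = 0.2054 rad.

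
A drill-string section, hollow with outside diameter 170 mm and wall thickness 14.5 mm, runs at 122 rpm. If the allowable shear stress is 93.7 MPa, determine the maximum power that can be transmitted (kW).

J = π(d_o⁴ − d_i⁴)/32 = π(0.170⁴ − 0.141⁴)/32 = 4.319×10^-5 m⁴.
T_max = τ_allow·J/r = 9.37×10^7 × 4.319×10^-5 / 0.0850 = 47610 N·m.
ω = 2π·122/60 = 12.78 rad/s, so P_max = T_max·ω = 6.083×10^5 W.

608 kW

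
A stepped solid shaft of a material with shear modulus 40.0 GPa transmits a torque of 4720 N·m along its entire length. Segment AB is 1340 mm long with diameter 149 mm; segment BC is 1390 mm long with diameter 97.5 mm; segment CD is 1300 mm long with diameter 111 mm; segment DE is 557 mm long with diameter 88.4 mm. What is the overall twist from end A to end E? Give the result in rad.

0.0430 rad

J_AB = π(0.149)⁴/32 = 4.84×10^-5 m⁴; J_BC = π(0.0975)⁴/32 = 8.87×10^-6 m⁴; J_CD = π(0.111)⁴/32 = 1.49×10^-5 m⁴; J_DE = π(0.0884)⁴/32 = 6.00×10^-6 m⁴.
θ = (T/G)·Σ L_i/J_i = (4720/40.0×10⁹)·(1.34/4.84×10^-5 + 1.39/8.87×10^-6 + 1.30/1.49×10^-5 + 0.557/6.00×10^-6) = 0.04301 rad.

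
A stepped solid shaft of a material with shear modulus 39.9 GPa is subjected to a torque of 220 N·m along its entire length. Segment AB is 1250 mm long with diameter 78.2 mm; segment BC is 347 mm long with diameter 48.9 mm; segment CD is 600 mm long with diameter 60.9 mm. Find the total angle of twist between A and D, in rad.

J_AB = π(0.0782)⁴/32 = 3.67×10^-6 m⁴; J_BC = π(0.0489)⁴/32 = 5.61×10^-7 m⁴; J_CD = π(0.0609)⁴/32 = 1.35×10^-6 m⁴.
θ = (T/G)·Σ L_i/J_i = (220.0/39.9×10⁹)·(1.25/3.67×10^-6 + 0.347/5.61×10^-7 + 0.600/1.35×10^-6) = 7.735×10^-3 rad.

0.00774 rad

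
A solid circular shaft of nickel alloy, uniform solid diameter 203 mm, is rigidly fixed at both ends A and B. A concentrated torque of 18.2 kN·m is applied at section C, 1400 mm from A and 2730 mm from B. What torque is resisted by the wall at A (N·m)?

With uniform GJ and both ends fixed, compatibility θ_AC = θ_CB gives T_A·a = T_B·b, together with T_A + T_B = T₀.
T_A = T₀·b/(a+b) = 18200·2730/4130 = 12030 N·m; T_B = 6169 N·m.

12000 N·m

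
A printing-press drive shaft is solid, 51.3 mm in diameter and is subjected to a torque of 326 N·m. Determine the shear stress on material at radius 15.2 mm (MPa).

7.29 MPa

J = πd⁴/32 = π(0.0513)⁴/32 = 6.799×10^-7 m⁴.
Shear stress varies linearly with radius: τ = T·r/J = 326.0 × 0.0152 / 6.799×10^-7 = 7.288×10^6 Pa.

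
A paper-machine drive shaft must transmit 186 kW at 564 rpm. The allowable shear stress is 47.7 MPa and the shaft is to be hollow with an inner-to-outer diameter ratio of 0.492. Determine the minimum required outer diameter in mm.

ω = 2π·564/60 = 59.06 rad/s, so T = P/ω = 186×10³ / 59.06 = 3149 N·m.
For a hollow shaft with d_i/d_o = 0.492: τ_max = 16T/(π d_o³ (1−k⁴)), so d_o = [16T/(π τ_allow (1−k⁴))]^(1/3) = [16·3149/(π·4.77×10^7·0.9414)]^(1/3) = 0.07095 m.

71.0 mm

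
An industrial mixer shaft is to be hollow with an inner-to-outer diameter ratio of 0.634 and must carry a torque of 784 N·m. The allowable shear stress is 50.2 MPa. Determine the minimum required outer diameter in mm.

For a hollow shaft with d_i/d_o = 0.634: τ_max = 16T/(π d_o³ (1−k⁴)), so d_o = [16T/(π τ_allow (1−k⁴))]^(1/3) = [16·784.0/(π·5.02×10^7·0.8384)]^(1/3) = 0.04561 m.

45.6 mm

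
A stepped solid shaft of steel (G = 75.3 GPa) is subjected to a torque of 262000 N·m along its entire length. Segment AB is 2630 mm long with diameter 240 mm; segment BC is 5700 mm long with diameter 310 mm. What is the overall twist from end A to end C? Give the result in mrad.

50.0 mrad

J_AB = π(0.240)⁴/32 = 3.26×10^-4 m⁴; J_BC = π(0.310)⁴/32 = 9.07×10^-4 m⁴.
θ = (T/G)·Σ L_i/J_i = (262000/75.3×10⁹)·(2.63/3.26×10^-4 + 5.70/9.07×10^-4) = 0.04997 rad.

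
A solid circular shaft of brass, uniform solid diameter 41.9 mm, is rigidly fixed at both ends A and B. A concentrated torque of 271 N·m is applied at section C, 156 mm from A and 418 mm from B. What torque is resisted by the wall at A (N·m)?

197 N·m

With uniform GJ and both ends fixed, compatibility θ_AC = θ_CB gives T_A·a = T_B·b, together with T_A + T_B = T₀.
T_A = T₀·b/(a+b) = 271.0·418/574.0 = 197.3 N·m; T_B = 73.65 N·m.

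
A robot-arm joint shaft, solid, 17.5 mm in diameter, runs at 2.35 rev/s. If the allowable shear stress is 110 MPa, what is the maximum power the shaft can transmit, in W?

J = πd⁴/32 = π(0.0175)⁴/32 = 9.208×10^-9 m⁴.
T_max = τ_allow·J/r = 1.10×10^8 × 9.208×10^-9 / 0.00875 = 115.8 N·m.
ω = 2π·2.35 = 14.77 rad/s, so P_max = T_max·ω = 1709 W.

1710 W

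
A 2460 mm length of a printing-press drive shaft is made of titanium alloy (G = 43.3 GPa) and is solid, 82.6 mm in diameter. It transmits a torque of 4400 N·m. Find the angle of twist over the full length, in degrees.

3.13°

J = πd⁴/32 = π(0.0826)⁴/32 = 4.570×10^-6 m⁴.
θ = T·L/(G·J) = 4400 × 2.46 / (43.3×10⁹ × 4.570×10^-6) = 0.05470 rad.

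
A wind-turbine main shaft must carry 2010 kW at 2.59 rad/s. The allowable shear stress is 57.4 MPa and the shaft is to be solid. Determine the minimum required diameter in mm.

ω = 2.59 rad/s, so T = P/ω = 2010×10³ / 2.590 = 776100 N·m.
For a solid shaft τ_max = 16T/(πd³), so d = (16T/(π τ_allow))^(1/3) = (16·776100/(π·5.74×10^7))^(1/3) = 0.4099 m.

410 mm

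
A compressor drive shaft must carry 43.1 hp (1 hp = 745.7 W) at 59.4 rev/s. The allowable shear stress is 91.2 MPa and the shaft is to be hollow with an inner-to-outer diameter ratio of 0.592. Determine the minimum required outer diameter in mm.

ω = 2π·59.4 = 373.2 rad/s, so T = P/ω = 43.1×745.7 / 373.2 = 86.11 N·m.
For a hollow shaft with d_i/d_o = 0.592: τ_max = 16T/(π d_o³ (1−k⁴)), so d_o = [16T/(π τ_allow (1−k⁴))]^(1/3) = [16·86.11/(π·9.12×10^7·0.8772)]^(1/3) = 0.01763 m.

17.6 mm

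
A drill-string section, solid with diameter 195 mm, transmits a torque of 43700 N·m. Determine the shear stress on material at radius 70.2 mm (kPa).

J = πd⁴/32 = π(0.195)⁴/32 = 1.420×10^-4 m⁴.
Shear stress varies linearly with radius: τ = T·r/J = 43700 × 0.0702 / 1.420×10^-4 = 2.161×10^7 Pa.

21600 kPa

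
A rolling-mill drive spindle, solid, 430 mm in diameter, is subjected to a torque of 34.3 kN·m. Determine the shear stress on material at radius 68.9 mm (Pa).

704000 Pa

J = πd⁴/32 = π(0.430)⁴/32 = 3.356×10^-3 m⁴.
Shear stress varies linearly with radius: τ = T·r/J = 34300 × 0.0689 / 3.356×10^-3 = 7.041×10^5 Pa.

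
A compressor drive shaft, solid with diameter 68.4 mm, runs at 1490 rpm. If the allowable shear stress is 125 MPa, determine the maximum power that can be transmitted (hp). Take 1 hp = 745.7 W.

J = πd⁴/32 = π(0.0684)⁴/32 = 2.149×10^-6 m⁴.
T_max = τ_allow·J/r = 1.25×10^8 × 2.149×10^-6 / 0.0342 = 7854 N·m.
ω = 2π·1490/60 = 156.0 rad/s, so P_max = T_max·ω = 1.226×10^6 W.

1640 hp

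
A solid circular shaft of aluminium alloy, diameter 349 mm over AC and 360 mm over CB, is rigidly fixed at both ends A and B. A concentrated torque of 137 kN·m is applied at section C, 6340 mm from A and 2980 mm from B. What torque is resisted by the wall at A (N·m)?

40200 N·m

Compatibility: T_A·a/J_AC = T_B·b/J_CB with T_A + T_B = T₀.
J_AC = 1.46×10^-3 m⁴, J_CB = 1.65×10^-3 m⁴, so T_A = T₀·(J_AC/a)/((J_AC/a)+(J_CB/b)) = 40190 N·m, T_B = 96810 N·m.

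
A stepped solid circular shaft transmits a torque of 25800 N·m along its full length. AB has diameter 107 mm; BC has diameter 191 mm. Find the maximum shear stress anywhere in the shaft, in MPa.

107 MPa

Under the same torque, τ_max = 16T/(πd³) is largest where d is smallest — segment AB (d = 107 mm).
τ_max = 16·25800/(π·(0.107)³) = 1.073×10^8 Pa.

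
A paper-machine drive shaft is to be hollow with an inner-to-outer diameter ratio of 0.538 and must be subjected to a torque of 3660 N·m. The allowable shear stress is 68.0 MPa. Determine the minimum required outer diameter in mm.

For a hollow shaft with d_i/d_o = 0.538: τ_max = 16T/(π d_o³ (1−k⁴)), so d_o = [16T/(π τ_allow (1−k⁴))]^(1/3) = [16·3660/(π·6.80×10^7·0.9162)]^(1/3) = 0.06688 m.

66.9 mm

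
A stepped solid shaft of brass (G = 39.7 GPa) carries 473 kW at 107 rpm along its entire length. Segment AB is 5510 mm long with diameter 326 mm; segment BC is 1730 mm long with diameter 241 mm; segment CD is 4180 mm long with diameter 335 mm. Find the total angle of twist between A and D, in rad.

0.0144 rad

ω = 2π·107/60 = 11.21 rad/s, so T = P/ω = 473×10³ / 11.21 = 42210 N·m.
J_AB = π(0.326)⁴/32 = 1.11×10^-3 m⁴; J_BC = π(0.241)⁴/32 = 3.31×10^-4 m⁴; J_CD = π(0.335)⁴/32 = 1.24×10^-3 m⁴.
θ = (T/G)·Σ L_i/J_i = (42210/39.7×10⁹)·(5.51/1.11×10^-3 + 1.73/3.31×10^-4 + 4.18/1.24×10^-3) = 0.01443 rad.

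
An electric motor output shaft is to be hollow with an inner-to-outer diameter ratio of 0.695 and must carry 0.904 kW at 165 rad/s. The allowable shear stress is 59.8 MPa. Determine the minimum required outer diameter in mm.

ω = 165 rad/s, so T = P/ω = 0.904×10³ / 165.0 = 5.479 N·m.
For a hollow shaft with d_i/d_o = 0.695: τ_max = 16T/(π d_o³ (1−k⁴)), so d_o = [16T/(π τ_allow (1−k⁴))]^(1/3) = [16·5.479/(π·5.98×10^7·0.7667)]^(1/3) = 0.008474 m.

8.47 mm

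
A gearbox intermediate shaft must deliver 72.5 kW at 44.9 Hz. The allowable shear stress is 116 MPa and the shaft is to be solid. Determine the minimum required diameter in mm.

22.4 mm

ω = 2π·44.9 = 282.1 rad/s, so T = P/ω = 72.5×10³ / 282.1 = 257.0 N·m.
For a solid shaft τ_max = 16T/(πd³), so d = (16T/(π τ_allow))^(1/3) = (16·257.0/(π·1.16×10^8))^(1/3) = 0.02243 m.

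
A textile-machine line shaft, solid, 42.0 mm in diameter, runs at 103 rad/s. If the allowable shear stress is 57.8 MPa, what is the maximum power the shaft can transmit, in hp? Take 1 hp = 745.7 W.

116 hp

J = πd⁴/32 = π(0.0420)⁴/32 = 3.055×10^-7 m⁴.
T_max = τ_allow·J/r = 5.78×10^7 × 3.055×10^-7 / 0.0210 = 840.8 N·m.
ω = 103 rad/s, so P_max = T_max·ω = 8.660×10^4 W.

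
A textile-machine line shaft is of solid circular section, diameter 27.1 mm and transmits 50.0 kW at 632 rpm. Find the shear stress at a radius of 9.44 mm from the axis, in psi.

ω = 2π·632/60 = 66.18 rad/s, so T = P/ω = 50.0×10³ / 66.18 = 755.5 N·m.
J = πd⁴/32 = π(0.0271)⁴/32 = 5.295×10^-8 m⁴.
Shear stress varies linearly with radius: τ = T·r/J = 755.5 × 0.00944 / 5.295×10^-8 = 1.347×10^8 Pa.

19500 psi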